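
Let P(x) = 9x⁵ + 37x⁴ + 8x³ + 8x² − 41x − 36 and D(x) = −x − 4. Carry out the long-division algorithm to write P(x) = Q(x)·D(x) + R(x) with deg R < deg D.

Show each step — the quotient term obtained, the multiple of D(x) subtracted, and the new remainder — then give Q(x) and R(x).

Step 1: lead(9x⁵ + 37x⁴ + 8x³ + 8x² − 41x − 36) ÷ lead(D) = 9x⁵ ÷ −x = −9x⁴. Subtract (−9x⁴)·D = 9x⁵ + 36x⁴. Remainder: x⁴ + 8x³ + 8x² − 41x − 36.
Step 2: lead(x⁴ + 8x³ + 8x² − 41x − 36) ÷ lead(D) = x⁴ ÷ −x = −x³. Subtract (−x³)·D = x⁴ + 4x³. Remainder: 4x³ + 8x² − 41x − 36.
Step 3: lead(4x³ + 8x² − 41x − 36) ÷ lead(D) = 4x³ ÷ −x = −4x². Subtract (−4x²)·D = 4x³ + 16x². Remainder: −8x² − 41x − 36.
Step 4: lead(−8x² − 41x − 36) ÷ lead(D) = −8x² ÷ −x = 8x. Subtract (8x)·D = −8x² − 32x. Remainder: −9x − 36.
Step 5: lead(−9x − 36) ÷ lead(D) = −9x ÷ −x = 9. Subtract (9)·D = −9x − 36. Remainder: 0.

Q(x) = −9x⁴ − x³ − 4x² + 8x + 9; R(x) = 0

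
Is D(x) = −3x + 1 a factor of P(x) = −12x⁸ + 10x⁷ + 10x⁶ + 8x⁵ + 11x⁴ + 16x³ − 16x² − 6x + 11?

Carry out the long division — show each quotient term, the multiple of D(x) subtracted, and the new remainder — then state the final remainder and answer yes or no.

Step 1: lead(−12x⁸ + 10x⁷ + 10x⁶ + 8x⁵ + 11x⁴ + 16x³ − 16x² − 6x + 11) ÷ lead(D) = −12x⁸ ÷ −3x = 4x⁷. Subtract (4x⁷)·D = −12x⁸ + 4x⁷. Remainder: 6x⁷ + 10x⁶ + 8x⁵ + 11x⁴ + 16x³ − 16x² − 6x + 11.
Step 2: lead(6x⁷ + 10x⁶ + 8x⁵ + 11x⁴ + 16x³ − 16x² − 6x + 11) ÷ lead(D) = 6x⁷ ÷ −3x = −2x⁶. Subtract (−2x⁶)·D = 6x⁷ − 2x⁶. Remainder: 12x⁶ + 8x⁵ + 11x⁴ + 16x³ − 16x² − 6x + 11.
Step 3: lead(12x⁶ + 8x⁵ + 11x⁴ + 16x³ − 16x² − 6x + 11) ÷ lead(D) = 12x⁶ ÷ −3x = −4x⁵. Subtract (−4x⁵)·D = 12x⁶ − 4x⁵. Remainder: 12x⁵ + 11x⁴ + 16x³ − 16x² − 6x + 11.
Step 4: lead(12x⁵ + 11x⁴ + 16x³ − 16x² − 6x + 11) ÷ lead(D) = 12x⁵ ÷ −3x = −4x⁴. Subtract (−4x⁴)·D = 12x⁵ − 4x⁴. Remainder: 15x⁴ + 16x³ − 16x² − 6x + 11.
Step 5: lead(15x⁴ + 16x³ − 16x² − 6x + 11) ÷ lead(D) = 15x⁴ ÷ −3x = −5x³. Subtract (−5x³)·D = 15x⁴ − 5x³. Remainder: 21x³ − 16x² − 6x + 11.
Step 6: lead(21x³ − 16x² − 6x + 11) ÷ lead(D) = 21x³ ÷ −3x = −7x². Subtract (−7x²)·D = 21x³ − 7x². Remainder: −9x² − 6x + 11.
Step 7: lead(−9x² − 6x + 11) ÷ lead(D) = −9x² ÷ −3x = 3x. Subtract (3x)·D = −9x² + 3x. Remainder: −9x + 11.
Step 8: lead(−9x + 11) ÷ lead(D) = −9x ÷ −3x = 3. Subtract (3)·D = −9x + 3. Remainder: 8.

R(x) = 8, so D(x) is not a factor of P(x). no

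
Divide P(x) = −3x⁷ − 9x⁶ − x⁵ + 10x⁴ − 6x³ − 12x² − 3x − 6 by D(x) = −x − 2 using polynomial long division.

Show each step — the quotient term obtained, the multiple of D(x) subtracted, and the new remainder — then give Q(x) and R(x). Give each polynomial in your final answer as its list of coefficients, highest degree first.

Q = [3, 3, -5, 0, 6, 0, 3]; R = [0]

Step 1: lead(−3x⁷ − 9x⁶ − x⁵ + 10x⁴ − 6x³ − 12x² − 3x − 6) ÷ lead(D) = −3x⁷ ÷ −x = 3x⁶. Subtract (3x⁶)·D = −3x⁷ − 6x⁶. Remainder: −3x⁶ − x⁵ + 10x⁴ − 6x³ − 12x² − 3x − 6.
Step 2: lead(−3x⁶ − x⁵ + 10x⁴ − 6x³ − 12x² − 3x − 6) ÷ lead(D) = −3x⁶ ÷ −x = 3x⁵. Subtract (3x⁵)·D = −3x⁶ − 6x⁵. Remainder: 5x⁵ + 10x⁴ − 6x³ − 12x² − 3x − 6.
Step 3: lead(5x⁵ + 10x⁴ − 6x³ − 12x² − 3x − 6) ÷ lead(D) = 5x⁵ ÷ −x = −5x⁴. Subtract (−5x⁴)·D = 5x⁵ + 10x⁴. Remainder: −6x³ − 12x² − 3x − 6.
Step 4: lead(−6x³ − 12x² − 3x − 6) ÷ lead(D) = −6x³ ÷ −x = 6x². Subtract (6x²)·D = −6x³ − 12x². Remainder: −3x − 6.
Step 5: lead(−3x − 6) ÷ lead(D) = −3x ÷ −x = 3. Subtract (3)·D = −3x − 6. Remainder: 0.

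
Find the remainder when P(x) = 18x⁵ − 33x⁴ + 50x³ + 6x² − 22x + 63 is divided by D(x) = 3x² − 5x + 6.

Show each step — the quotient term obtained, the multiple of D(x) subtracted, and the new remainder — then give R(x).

R(x) = 5x + 9

Step 1: lead(18x⁵ − 33x⁴ + 50x³ + 6x² − 22x + 63) ÷ lead(D) = 18x⁵ ÷ 3x² = 6x³. Subtract (6x³)·D = 18x⁵ − 30x⁴ + 36x³. Remainder: −3x⁴ + 14x³ + 6x² − 22x + 63.
Step 2: lead(−3x⁴ + 14x³ + 6x² − 22x + 63) ÷ lead(D) = −3x⁴ ÷ 3x² = −x². Subtract (−x²)·D = −3x⁴ + 5x³ − 6x². Remainder: 9x³ + 12x² − 22x + 63.
Step 3: lead(9x³ + 12x² − 22x + 63) ÷ lead(D) = 9x³ ÷ 3x² = 3x. Subtract (3x)·D = 9x³ − 15x² + 18x. Remainder: 27x² − 40x + 63.
Step 4: lead(27x² − 40x + 63) ÷ lead(D) = 27x² ÷ 3x² = 9. Subtract (9)·D = 27x² − 45x + 54. Remainder: 5x + 9.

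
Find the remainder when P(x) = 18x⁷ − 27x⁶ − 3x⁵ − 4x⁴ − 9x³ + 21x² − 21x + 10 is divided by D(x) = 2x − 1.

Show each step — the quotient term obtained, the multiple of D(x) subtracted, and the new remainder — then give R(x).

R(x) = 3

Step 1: lead(18x⁷ − 27x⁶ − 3x⁵ − 4x⁴ − 9x³ + 21x² − 21x + 10) ÷ lead(D) = 18x⁷ ÷ 2x = 9x⁶. Subtract (9x⁶)·D = 18x⁷ − 9x⁶. Remainder: −18x⁶ − 3x⁵ − 4x⁴ − 9x³ + 21x² − 21x + 10.
Step 2: lead(−18x⁶ − 3x⁵ − 4x⁴ − 9x³ + 21x² − 21x + 10) ÷ lead(D) = −18x⁶ ÷ 2x = −9x⁵. Subtract (−9x⁵)·D = −18x⁶ + 9x⁵. Remainder: −12x⁵ − 4x⁴ − 9x³ + 21x² − 21x + 10.
Step 3: lead(−12x⁵ − 4x⁴ − 9x³ + 21x² − 21x + 10) ÷ lead(D) = −12x⁵ ÷ 2x = −6x⁴. Subtract (−6x⁴)·D = −12x⁵ + 6x⁴. Remainder: −10x⁴ − 9x³ + 21x² − 21x + 10.
Step 4: lead(−10x⁴ − 9x³ + 21x² − 21x + 10) ÷ lead(D) = −10x⁴ ÷ 2x = −5x³. Subtract (−5x³)·D = −10x⁴ + 5x³. Remainder: −14x³ + 21x² − 21x + 10.
Step 5: lead(−14x³ + 21x² − 21x + 10) ÷ lead(D) = −14x³ ÷ 2x = −7x². Subtract (−7x²)·D = −14x³ + 7x². Remainder: 14x² − 21x + 10.
Step 6: lead(14x² − 21x + 10) ÷ lead(D) = 14x² ÷ 2x = 7x. Subtract (7x)·D = 14x² − 7x. Remainder: −14x + 10.
Step 7: lead(−14x + 10) ÷ lead(D) = −14x ÷ 2x = −7. Subtract (−7)·D = −14x + 7. Remainder: 3.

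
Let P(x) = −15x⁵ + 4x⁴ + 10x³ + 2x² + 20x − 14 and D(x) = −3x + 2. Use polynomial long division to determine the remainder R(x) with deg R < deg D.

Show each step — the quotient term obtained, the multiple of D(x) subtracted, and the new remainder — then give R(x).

R(x) = 2

Step 1: lead(−15x⁵ + 4x⁴ + 10x³ + 2x² + 20x − 14) ÷ lead(D) = −15x⁵ ÷ −3x = 5x⁴. Subtract (5x⁴)·D = −15x⁵ + 10x⁴. Remainder: −6x⁴ + 10x³ + 2x² + 20x − 14.
Step 2: lead(−6x⁴ + 10x³ + 2x² + 20x − 14) ÷ lead(D) = −6x⁴ ÷ −3x = 2x³. Subtract (2x³)·D = −6x⁴ + 4x³. Remainder: 6x³ + 2x² + 20x − 14.
Step 3: lead(6x³ + 2x² + 20x − 14) ÷ lead(D) = 6x³ ÷ −3x = −2x². Subtract (−2x²)·D = 6x³ − 4x². Remainder: 6x² + 20x − 14.
Step 4: lead(6x² + 20x − 14) ÷ lead(D) = 6x² ÷ −3x = −2x. Subtract (−2x)·D = 6x² − 4x. Remainder: 24x − 14.
Step 5: lead(24x − 14) ÷ lead(D) = 24x ÷ −3x = −8. Subtract (−8)·D = 24x − 16. Remainder: 2.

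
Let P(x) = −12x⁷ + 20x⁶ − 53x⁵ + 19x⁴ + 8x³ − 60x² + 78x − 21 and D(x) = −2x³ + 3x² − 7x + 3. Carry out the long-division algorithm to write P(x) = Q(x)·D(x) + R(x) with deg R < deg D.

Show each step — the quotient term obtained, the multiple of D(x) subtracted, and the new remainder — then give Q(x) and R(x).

Q(x) = 6x⁴ − x³ + 4x² + 9x − 6; R(x) = 9x² + 9x − 3

Step 1: lead(−12x⁷ + 20x⁶ − 53x⁵ + 19x⁴ + 8x³ − 60x² + 78x − 21) ÷ lead(D) = −12x⁷ ÷ −2x³ = 6x⁴. Subtract (6x⁴)·D = −12x⁷ + 18x⁶ − 42x⁵ + 18x⁴. Remainder: 2x⁶ − 11x⁵ + x⁴ + 8x³ − 60x² + 78x − 21.
Step 2: lead(2x⁶ − 11x⁵ + x⁴ + 8x³ − 60x² + 78x − 21) ÷ lead(D) = 2x⁶ ÷ −2x³ = −x³. Subtract (−x³)·D = 2x⁶ − 3x⁵ + 7x⁴ − 3x³. Remainder: −8x⁵ − 6x⁴ + 11x³ − 60x² + 78x − 21.
Step 3: lead(−8x⁵ − 6x⁴ + 11x³ − 60x² + 78x − 21) ÷ lead(D) = −8x⁵ ÷ −2x³ = 4x². Subtract (4x²)·D = −8x⁵ + 12x⁴ − 28x³ + 12x². Remainder: −18x⁴ + 39x³ − 72x² + 78x − 21.
Step 4: lead(−18x⁴ + 39x³ − 72x² + 78x − 21) ÷ lead(D) = −18x⁴ ÷ −2x³ = 9x. Subtract (9x)·D = −18x⁴ + 27x³ − 63x² + 27x. Remainder: 12x³ − 9x² + 51x − 21.
Step 5: lead(12x³ − 9x² + 51x − 21) ÷ lead(D) = 12x³ ÷ −2x³ = −6. Subtract (−6)·D = 12x³ − 18x² + 42x − 18. Remainder: 9x² + 9x − 3.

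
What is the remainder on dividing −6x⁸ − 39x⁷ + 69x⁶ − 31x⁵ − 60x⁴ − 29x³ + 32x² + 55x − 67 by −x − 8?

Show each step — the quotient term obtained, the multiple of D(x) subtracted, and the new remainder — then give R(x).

Step 1: lead(−6x⁸ − 39x⁷ + 69x⁶ − 31x⁵ − 60x⁴ − 29x³ + 32x² + 55x − 67) ÷ lead(D) = −6x⁸ ÷ −x = 6x⁷. Subtract (6x⁷)·D = −6x⁸ − 48x⁷. Remainder: 9x⁷ + 69x⁶ − 31x⁵ − 60x⁴ − 29x³ + 32x² + 55x − 67.
Step 2: lead(9x⁷ + 69x⁶ − 31x⁵ − 60x⁴ − 29x³ + 32x² + 55x − 67) ÷ lead(D) = 9x⁷ ÷ −x = −9x⁶. Subtract (−9x⁶)·D = 9x⁷ + 72x⁶. Remainder: −3x⁶ − 31x⁵ − 60x⁴ − 29x³ + 32x² + 55x − 67.
Step 3: lead(−3x⁶ − 31x⁵ − 60x⁴ − 29x³ + 32x² + 55x − 67) ÷ lead(D) = −3x⁶ ÷ −x = 3x⁵. Subtract (3x⁵)·D = −3x⁶ − 24x⁵. Remainder: −7x⁵ − 60x⁴ − 29x³ + 32x² + 55x − 67.
Step 4: lead(−7x⁵ − 60x⁴ − 29x³ + 32x² + 55x − 67) ÷ lead(D) = −7x⁵ ÷ −x = 7x⁴. Subtract (7x⁴)·D = −7x⁵ − 56x⁴. Remainder: −4x⁴ − 29x³ + 32x² + 55x − 67.
Step 5: lead(−4x⁴ − 29x³ + 32x² + 55x − 67) ÷ lead(D) = −4x⁴ ÷ −x = 4x³. Subtract (4x³)·D = −4x⁴ − 32x³. Remainder: 3x³ + 32x² + 55x − 67.
Step 6: lead(3x³ + 32x² + 55x − 67) ÷ lead(D) = 3x³ ÷ −x = −3x². Subtract (−3x²)·D = 3x³ + 24x². Remainder: 8x² + 55x − 67.
Step 7: lead(8x² + 55x − 67) ÷ lead(D) = 8x² ÷ −x = −8x. Subtract (−8x)·D = 8x² + 64x. Remainder: −9x − 67.
Step 8: lead(−9x − 67) ÷ lead(D) = −9x ÷ −x = 9. Subtract (9)·D = −9x − 72. Remainder: 5.

R(x) = 5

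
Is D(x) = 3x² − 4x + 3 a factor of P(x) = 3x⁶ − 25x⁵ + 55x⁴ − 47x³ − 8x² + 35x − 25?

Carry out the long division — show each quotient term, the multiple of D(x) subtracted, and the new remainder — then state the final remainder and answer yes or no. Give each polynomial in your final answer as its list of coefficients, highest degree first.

R = [-3, -1], so D(x) is not a factor of P(x). no

Step 1: lead(3x⁶ − 25x⁵ + 55x⁴ − 47x³ − 8x² + 35x − 25) ÷ lead(D) = 3x⁶ ÷ 3x² = x⁴. Subtract (x⁴)·D = 3x⁶ − 4x⁵ + 3x⁴. Remainder: −21x⁵ + 52x⁴ − 47x³ − 8x² + 35x − 25.
Step 2: lead(−21x⁵ + 52x⁴ − 47x³ − 8x² + 35x − 25) ÷ lead(D) = −21x⁵ ÷ 3x² = −7x³. Subtract (−7x³)·D = −21x⁵ + 28x⁴ − 21x³. Remainder: 24x⁴ − 26x³ − 8x² + 35x − 25.
Step 3: lead(24x⁴ − 26x³ − 8x² + 35x − 25) ÷ lead(D) = 24x⁴ ÷ 3x² = 8x². Subtract (8x²)·D = 24x⁴ − 32x³ + 24x². Remainder: 6x³ − 32x² + 35x − 25.
Step 4: lead(6x³ − 32x² + 35x − 25) ÷ lead(D) = 6x³ ÷ 3x² = 2x. Subtract (2x)·D = 6x³ − 8x² + 6x. Remainder: −24x² + 29x − 25.
Step 5: lead(−24x² + 29x − 25) ÷ lead(D) = −24x² ÷ 3x² = −8. Subtract (−8)·D = −24x² + 32x − 24. Remainder: −3x − 1.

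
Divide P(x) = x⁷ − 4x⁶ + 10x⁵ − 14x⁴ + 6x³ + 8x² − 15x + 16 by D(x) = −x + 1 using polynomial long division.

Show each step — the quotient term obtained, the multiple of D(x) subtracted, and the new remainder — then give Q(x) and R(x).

Q(x) = −x⁶ + 3x⁵ − 7x⁴ + 7x³ + x² − 7x + 8; R(x) = 8

Step 1: lead(x⁷ − 4x⁶ + 10x⁵ − 14x⁴ + 6x³ + 8x² − 15x + 16) ÷ lead(D) = x⁷ ÷ −x = −x⁶. Subtract (−x⁶)·D = x⁷ − x⁶. Remainder: −3x⁶ + 10x⁵ − 14x⁴ + 6x³ + 8x² − 15x + 16.
Step 2: lead(−3x⁶ + 10x⁵ − 14x⁴ + 6x³ + 8x² − 15x + 16) ÷ lead(D) = −3x⁶ ÷ −x = 3x⁵. Subtract (3x⁵)·D = −3x⁶ + 3x⁵. Remainder: 7x⁵ − 14x⁴ + 6x³ + 8x² − 15x + 16.
Step 3: lead(7x⁵ − 14x⁴ + 6x³ + 8x² − 15x + 16) ÷ lead(D) = 7x⁵ ÷ −x = −7x⁴. Subtract (−7x⁴)·D = 7x⁵ − 7x⁴. Remainder: −7x⁴ + 6x³ + 8x² − 15x + 16.
Step 4: lead(−7x⁴ + 6x³ + 8x² − 15x + 16) ÷ lead(D) = −7x⁴ ÷ −x = 7x³. Subtract (7x³)·D = −7x⁴ + 7x³. Remainder: −x³ + 8x² − 15x + 16.
Step 5: lead(−x³ + 8x² − 15x + 16) ÷ lead(D) = −x³ ÷ −x = x². Subtract (x²)·D = −x³ + x². Remainder: 7x² − 15x + 16.
Step 6: lead(7x² − 15x + 16) ÷ lead(D) = 7x² ÷ −x = −7x. Subtract (−7x)·D = 7x² − 7x. Remainder: −8x + 16.
Step 7: lead(−8x + 16) ÷ lead(D) = −8x ÷ −x = 8. Subtract (8)·D = −8x + 8. Remainder: 8.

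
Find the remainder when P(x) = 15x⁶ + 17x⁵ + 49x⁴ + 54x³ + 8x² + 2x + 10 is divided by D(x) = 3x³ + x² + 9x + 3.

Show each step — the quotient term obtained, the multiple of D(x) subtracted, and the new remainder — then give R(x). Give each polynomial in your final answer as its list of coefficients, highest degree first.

Step 1: lead(15x⁶ + 17x⁵ + 49x⁴ + 54x³ + 8x² + 2x + 10) ÷ lead(D) = 15x⁶ ÷ 3x³ = 5x³. Subtract (5x³)·D = 15x⁶ + 5x⁵ + 45x⁴ + 15x³. Remainder: 12x⁵ + 4x⁴ + 39x³ + 8x² + 2x + 10.
Step 2: lead(12x⁵ + 4x⁴ + 39x³ + 8x² + 2x + 10) ÷ lead(D) = 12x⁵ ÷ 3x³ = 4x². Subtract (4x²)·D = 12x⁵ + 4x⁴ + 36x³ + 12x². Remainder: 3x³ − 4x² + 2x + 10.
Step 3: lead(3x³ − 4x² + 2x + 10) ÷ lead(D) = 3x³ ÷ 3x³ = 1. Subtract (1)·D = 3x³ + x² + 9x + 3. Remainder: −5x² − 7x + 7.

R = [-5, -7, 7]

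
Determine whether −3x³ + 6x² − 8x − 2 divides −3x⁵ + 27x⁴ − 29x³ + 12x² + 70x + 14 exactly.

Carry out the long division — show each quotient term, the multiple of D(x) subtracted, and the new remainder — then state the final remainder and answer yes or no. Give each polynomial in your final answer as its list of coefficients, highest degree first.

R = [0], so D(x) is a factor of P(x). yes

Step 1: lead(−3x⁵ + 27x⁴ − 29x³ + 12x² + 70x + 14) ÷ lead(D) = −3x⁵ ÷ −3x³ = x². Subtract (x²)·D = −3x⁵ + 6x⁴ − 8x³ − 2x². Remainder: 21x⁴ − 21x³ + 14x² + 70x + 14.
Step 2: lead(21x⁴ − 21x³ + 14x² + 70x + 14) ÷ lead(D) = 21x⁴ ÷ −3x³ = −7x. Subtract (−7x)·D = 21x⁴ − 42x³ + 56x² + 14x. Remainder: 21x³ − 42x² + 56x + 14.
Step 3: lead(21x³ − 42x² + 56x + 14) ÷ lead(D) = 21x³ ÷ −3x³ = −7. Subtract (−7)·D = 21x³ − 42x² + 56x + 14. Remainder: 0.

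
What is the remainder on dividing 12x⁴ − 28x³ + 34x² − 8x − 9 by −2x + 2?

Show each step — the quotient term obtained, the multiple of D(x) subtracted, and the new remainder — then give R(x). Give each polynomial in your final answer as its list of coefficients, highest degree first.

R = [1]

Step 1: lead(12x⁴ − 28x³ + 34x² − 8x − 9) ÷ lead(D) = 12x⁴ ÷ −2x = −6x³. Subtract (−6x³)·D = 12x⁴ − 12x³. Remainder: −16x³ + 34x² − 8x − 9.
Step 2: lead(−16x³ + 34x² − 8x − 9) ÷ lead(D) = −16x³ ÷ −2x = 8x². Subtract (8x²)·D = −16x³ + 16x². Remainder: 18x² − 8x − 9.
Step 3: lead(18x² − 8x − 9) ÷ lead(D) = 18x² ÷ −2x = −9x. Subtract (−9x)·D = 18x² − 18x. Remainder: 10x − 9.
Step 4: lead(10x − 9) ÷ lead(D) = 10x ÷ −2x = −5. Subtract (−5)·D = 10x − 10. Remainder: 1.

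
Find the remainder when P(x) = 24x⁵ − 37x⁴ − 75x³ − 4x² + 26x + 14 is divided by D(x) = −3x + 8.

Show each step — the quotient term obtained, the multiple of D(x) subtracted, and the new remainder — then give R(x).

R(x) = −2

Step 1: lead(24x⁵ − 37x⁴ − 75x³ − 4x² + 26x + 14) ÷ lead(D) = 24x⁵ ÷ −3x = −8x⁴. Subtract (−8x⁴)·D = 24x⁵ − 64x⁴. Remainder: 27x⁴ − 75x³ − 4x² + 26x + 14.
Step 2: lead(27x⁴ − 75x³ − 4x² + 26x + 14) ÷ lead(D) = 27x⁴ ÷ −3x = −9x³. Subtract (−9x³)·D = 27x⁴ − 72x³. Remainder: −3x³ − 4x² + 26x + 14.
Step 3: lead(−3x³ − 4x² + 26x + 14) ÷ lead(D) = −3x³ ÷ −3x = x². Subtract (x²)·D = −3x³ + 8x². Remainder: −12x² + 26x + 14.
Step 4: lead(−12x² + 26x + 14) ÷ lead(D) = −12x² ÷ −3x = 4x. Subtract (4x)·D = −12x² + 32x. Remainder: −6x + 14.
Step 5: lead(−6x + 14) ÷ lead(D) = −6x ÷ −3x = 2. Subtract (2)·D = −6x + 16. Remainder: −2.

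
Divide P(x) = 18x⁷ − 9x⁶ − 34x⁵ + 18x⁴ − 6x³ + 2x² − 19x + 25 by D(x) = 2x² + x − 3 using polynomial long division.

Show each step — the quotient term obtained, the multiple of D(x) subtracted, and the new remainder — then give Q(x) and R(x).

Step 1: lead(18x⁷ − 9x⁶ − 34x⁵ + 18x⁴ − 6x³ + 2x² − 19x + 25) ÷ lead(D) = 18x⁷ ÷ 2x² = 9x⁵. Subtract (9x⁵)·D = 18x⁷ + 9x⁶ − 27x⁵. Remainder: −18x⁶ − 7x⁵ + 18x⁴ − 6x³ + 2x² − 19x + 25.
Step 2: lead(−18x⁶ − 7x⁵ + 18x⁴ − 6x³ + 2x² − 19x + 25) ÷ lead(D) = −18x⁶ ÷ 2x² = −9x⁴. Subtract (−9x⁴)·D = −18x⁶ − 9x⁵ + 27x⁴. Remainder: 2x⁵ − 9x⁴ − 6x³ + 2x² − 19x + 25.
Step 3: lead(2x⁵ − 9x⁴ − 6x³ + 2x² − 19x + 25) ÷ lead(D) = 2x⁵ ÷ 2x² = x³. Subtract (x³)·D = 2x⁵ + x⁴ − 3x³. Remainder: −10x⁴ − 3x³ + 2x² − 19x + 25.
Step 4: lead(−10x⁴ − 3x³ + 2x² − 19x + 25) ÷ lead(D) = −10x⁴ ÷ 2x² = −5x². Subtract (−5x²)·D = −10x⁴ − 5x³ + 15x². Remainder: 2x³ − 13x² − 19x + 25.
Step 5: lead(2x³ − 13x² − 19x + 25) ÷ lead(D) = 2x³ ÷ 2x² = x. Subtract (x)·D = 2x³ + x² − 3x. Remainder: −14x² − 16x + 25.
Step 6: lead(−14x² − 16x + 25) ÷ lead(D) = −14x² ÷ 2x² = −7. Subtract (−7)·D = −14x² − 7x + 21. Remainder: −9x + 4.

Q(x) = 9x⁵ − 9x⁴ + x³ − 5x² + x − 7; R(x) = −9x + 4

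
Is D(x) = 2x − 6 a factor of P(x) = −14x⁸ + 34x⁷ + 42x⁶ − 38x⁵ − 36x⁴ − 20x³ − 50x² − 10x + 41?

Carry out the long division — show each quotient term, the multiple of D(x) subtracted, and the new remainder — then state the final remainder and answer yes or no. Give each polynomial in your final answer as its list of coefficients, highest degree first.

R = [-7], so D(x) is not a factor of P(x). no

Step 1: lead(−14x⁸ + 34x⁷ + 42x⁶ − 38x⁵ − 36x⁴ − 20x³ − 50x² − 10x + 41) ÷ lead(D) = −14x⁸ ÷ 2x = −7x⁷. Subtract (−7x⁷)·D = −14x⁸ + 42x⁷. Remainder: −8x⁷ + 42x⁶ − 38x⁵ − 36x⁴ − 20x³ − 50x² − 10x + 41.
Step 2: lead(−8x⁷ + 42x⁶ − 38x⁵ − 36x⁴ − 20x³ − 50x² − 10x + 41) ÷ lead(D) = −8x⁷ ÷ 2x = −4x⁶. Subtract (−4x⁶)·D = −8x⁷ + 24x⁶. Remainder: 18x⁶ − 38x⁵ − 36x⁴ − 20x³ − 50x² − 10x + 41.
Step 3: lead(18x⁶ − 38x⁵ − 36x⁴ − 20x³ − 50x² − 10x + 41) ÷ lead(D) = 18x⁶ ÷ 2x = 9x⁵. Subtract (9x⁵)·D = 18x⁶ − 54x⁵. Remainder: 16x⁵ − 36x⁴ − 20x³ − 50x² − 10x + 41.
Step 4: lead(16x⁵ − 36x⁴ − 20x³ − 50x² − 10x + 41) ÷ lead(D) = 16x⁵ ÷ 2x = 8x⁴. Subtract (8x⁴)·D = 16x⁵ − 48x⁴. Remainder: 12x⁴ − 20x³ − 50x² − 10x + 41.
Step 5: lead(12x⁴ − 20x³ − 50x² − 10x + 41) ÷ lead(D) = 12x⁴ ÷ 2x = 6x³. Subtract (6x³)·D = 12x⁴ − 36x³. Remainder: 16x³ − 50x² − 10x + 41.
Step 6: lead(16x³ − 50x² − 10x + 41) ÷ lead(D) = 16x³ ÷ 2x = 8x². Subtract (8x²)·D = 16x³ − 48x². Remainder: −2x² − 10x + 41.
Step 7: lead(−2x² − 10x + 41) ÷ lead(D) = −2x² ÷ 2x = −x. Subtract (−x)·D = −2x² + 6x. Remainder: −16x + 41.
Step 8: lead(−16x + 41) ÷ lead(D) = −16x ÷ 2x = −8. Subtract (−8)·D = −16x + 48. Remainder: −7.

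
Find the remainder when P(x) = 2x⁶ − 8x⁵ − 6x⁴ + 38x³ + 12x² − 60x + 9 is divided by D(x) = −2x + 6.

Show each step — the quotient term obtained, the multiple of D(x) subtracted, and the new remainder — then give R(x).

R(x) = −9

Step 1: lead(2x⁶ − 8x⁵ − 6x⁴ + 38x³ + 12x² − 60x + 9) ÷ lead(D) = 2x⁶ ÷ −2x = −x⁵. Subtract (−x⁵)·D = 2x⁶ − 6x⁵. Remainder: −2x⁵ − 6x⁴ + 38x³ + 12x² − 60x + 9.
Step 2: lead(−2x⁵ − 6x⁴ + 38x³ + 12x² − 60x + 9) ÷ lead(D) = −2x⁵ ÷ −2x = x⁴. Subtract (x⁴)·D = −2x⁵ + 6x⁴. Remainder: −12x⁴ + 38x³ + 12x² − 60x + 9.
Step 3: lead(−12x⁴ + 38x³ + 12x² − 60x + 9) ÷ lead(D) = −12x⁴ ÷ −2x = 6x³. Subtract (6x³)·D = −12x⁴ + 36x³. Remainder: 2x³ + 12x² − 60x + 9.
Step 4: lead(2x³ + 12x² − 60x + 9) ÷ lead(D) = 2x³ ÷ −2x = −x². Subtract (−x²)·D = 2x³ − 6x². Remainder: 18x² − 60x + 9.
Step 5: lead(18x² − 60x + 9) ÷ lead(D) = 18x² ÷ −2x = −9x. Subtract (−9x)·D = 18x² − 54x. Remainder: −6x + 9.
Step 6: lead(−6x + 9) ÷ lead(D) = −6x ÷ −2x = 3. Subtract (3)·D = −6x + 18. Remainder: −9.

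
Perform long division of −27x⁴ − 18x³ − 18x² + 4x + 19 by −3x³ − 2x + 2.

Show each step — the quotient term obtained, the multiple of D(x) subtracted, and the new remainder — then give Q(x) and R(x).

Step 1: lead(−27x⁴ − 18x³ − 18x² + 4x + 19) ÷ lead(D) = −27x⁴ ÷ −3x³ = 9x. Subtract (9x)·D = −27x⁴ − 18x² + 18x. Remainder: −18x³ − 14x + 19.
Step 2: lead(−18x³ − 14x + 19) ÷ lead(D) = −18x³ ÷ −3x³ = 6. Subtract (6)·D = −18x³ − 12x + 12. Remainder: −2x + 7.

Q(x) = 9x + 6; R(x) = −2x + 7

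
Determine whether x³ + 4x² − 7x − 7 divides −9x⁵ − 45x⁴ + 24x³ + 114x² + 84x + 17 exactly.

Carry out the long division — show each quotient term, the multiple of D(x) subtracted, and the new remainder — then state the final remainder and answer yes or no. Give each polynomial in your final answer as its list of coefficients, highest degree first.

R = [-4], so D(x) is not a factor of P(x). no

Step 1: lead(−9x⁵ − 45x⁴ + 24x³ + 114x² + 84x + 17) ÷ lead(D) = −9x⁵ ÷ x³ = −9x². Subtract (−9x²)·D = −9x⁵ − 36x⁴ + 63x³ + 63x². Remainder: −9x⁴ − 39x³ + 51x² + 84x + 17.
Step 2: lead(−9x⁴ − 39x³ + 51x² + 84x + 17) ÷ lead(D) = −9x⁴ ÷ x³ = −9x. Subtract (−9x)·D = −9x⁴ − 36x³ + 63x² + 63x. Remainder: −3x³ − 12x² + 21x + 17.
Step 3: lead(−3x³ − 12x² + 21x + 17) ÷ lead(D) = −3x³ ÷ x³ = −3. Subtract (−3)·D = −3x³ − 12x² + 21x + 21. Remainder: −4.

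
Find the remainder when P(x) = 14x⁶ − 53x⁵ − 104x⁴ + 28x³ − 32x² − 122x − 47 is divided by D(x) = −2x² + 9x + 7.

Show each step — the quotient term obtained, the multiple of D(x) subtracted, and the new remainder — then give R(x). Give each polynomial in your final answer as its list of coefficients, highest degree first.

R = [4, 2]

Step 1: lead(14x⁶ − 53x⁵ − 104x⁴ + 28x³ − 32x² − 122x − 47) ÷ lead(D) = 14x⁶ ÷ −2x² = −7x⁴. Subtract (−7x⁴)·D = 14x⁶ − 63x⁵ − 49x⁴. Remainder: 10x⁵ − 55x⁴ + 28x³ − 32x² − 122x − 47.
Step 2: lead(10x⁵ − 55x⁴ + 28x³ − 32x² − 122x − 47) ÷ lead(D) = 10x⁵ ÷ −2x² = −5x³. Subtract (−5x³)·D = 10x⁵ − 45x⁴ − 35x³. Remainder: −10x⁴ + 63x³ − 32x² − 122x − 47.
Step 3: lead(−10x⁴ + 63x³ − 32x² − 122x − 47) ÷ lead(D) = −10x⁴ ÷ −2x² = 5x². Subtract (5x²)·D = −10x⁴ + 45x³ + 35x². Remainder: 18x³ − 67x² − 122x − 47.
Step 4: lead(18x³ − 67x² − 122x − 47) ÷ lead(D) = 18x³ ÷ −2x² = −9x. Subtract (−9x)·D = 18x³ − 81x² − 63x. Remainder: 14x² − 59x − 47.
Step 5: lead(14x² − 59x − 47) ÷ lead(D) = 14x² ÷ −2x² = −7. Subtract (−7)·D = 14x² − 63x − 49. Remainder: 4x + 2.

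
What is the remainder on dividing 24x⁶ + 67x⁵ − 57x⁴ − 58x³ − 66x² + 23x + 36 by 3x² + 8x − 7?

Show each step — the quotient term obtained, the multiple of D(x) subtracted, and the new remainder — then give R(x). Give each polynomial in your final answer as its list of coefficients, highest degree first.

Step 1: lead(24x⁶ + 67x⁵ − 57x⁴ − 58x³ − 66x² + 23x + 36) ÷ lead(D) = 24x⁶ ÷ 3x² = 8x⁴. Subtract (8x⁴)·D = 24x⁶ + 64x⁵ − 56x⁴. Remainder: 3x⁵ − x⁴ − 58x³ − 66x² + 23x + 36.
Step 2: lead(3x⁵ − x⁴ − 58x³ − 66x² + 23x + 36) ÷ lead(D) = 3x⁵ ÷ 3x² = x³. Subtract (x³)·D = 3x⁵ + 8x⁴ − 7x³. Remainder: −9x⁴ − 51x³ − 66x² + 23x + 36.
Step 3: lead(−9x⁴ − 51x³ − 66x² + 23x + 36) ÷ lead(D) = −9x⁴ ÷ 3x² = −3x². Subtract (−3x²)·D = −9x⁴ − 24x³ + 21x². Remainder: −27x³ − 87x² + 23x + 36.
Step 4: lead(−27x³ − 87x² + 23x + 36) ÷ lead(D) = −27x³ ÷ 3x² = −9x. Subtract (−9x)·D = −27x³ − 72x² + 63x. Remainder: −15x² − 40x + 36.
Step 5: lead(−15x² − 40x + 36) ÷ lead(D) = −15x² ÷ 3x² = −5. Subtract (−5)·D = −15x² − 40x + 35. Remainder: 1.

R = [1]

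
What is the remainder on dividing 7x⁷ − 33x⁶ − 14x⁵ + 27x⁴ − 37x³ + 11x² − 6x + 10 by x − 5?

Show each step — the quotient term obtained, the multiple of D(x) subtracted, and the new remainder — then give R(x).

Step 1: lead(7x⁷ − 33x⁶ − 14x⁵ + 27x⁴ − 37x³ + 11x² − 6x + 10) ÷ lead(D) = 7x⁷ ÷ x = 7x⁶. Subtract (7x⁶)·D = 7x⁷ − 35x⁶. Remainder: 2x⁶ − 14x⁵ + 27x⁴ − 37x³ + 11x² − 6x + 10.
Step 2: lead(2x⁶ − 14x⁵ + 27x⁴ − 37x³ + 11x² − 6x + 10) ÷ lead(D) = 2x⁶ ÷ x = 2x⁵. Subtract (2x⁵)·D = 2x⁶ − 10x⁵. Remainder: −4x⁵ + 27x⁴ − 37x³ + 11x² − 6x + 10.
Step 3: lead(−4x⁵ + 27x⁴ − 37x³ + 11x² − 6x + 10) ÷ lead(D) = −4x⁵ ÷ x = −4x⁴. Subtract (−4x⁴)·D = −4x⁵ + 20x⁴. Remainder: 7x⁴ − 37x³ + 11x² − 6x + 10.
Step 4: lead(7x⁴ − 37x³ + 11x² − 6x + 10) ÷ lead(D) = 7x⁴ ÷ x = 7x³. Subtract (7x³)·D = 7x⁴ − 35x³. Remainder: −2x³ + 11x² − 6x + 10.
Step 5: lead(−2x³ + 11x² − 6x + 10) ÷ lead(D) = −2x³ ÷ x = −2x². Subtract (−2x²)·D = −2x³ + 10x². Remainder: x² − 6x + 10.
Step 6: lead(x² − 6x + 10) ÷ lead(D) = x² ÷ x = x. Subtract (x)·D = x² − 5x. Remainder: −x + 10.
Step 7: lead(−x + 10) ÷ lead(D) = −x ÷ x = −1. Subtract (−1)·D = −x + 5. Remainder: 5.

R(x) = 5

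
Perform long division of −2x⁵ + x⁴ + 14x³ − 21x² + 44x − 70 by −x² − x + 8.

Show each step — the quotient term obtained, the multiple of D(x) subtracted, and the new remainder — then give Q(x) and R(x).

Step 1: lead(−2x⁵ + x⁴ + 14x³ − 21x² + 44x − 70) ÷ lead(D) = −2x⁵ ÷ −x² = 2x³. Subtract (2x³)·D = −2x⁵ − 2x⁴ + 16x³. Remainder: 3x⁴ − 2x³ − 21x² + 44x − 70.
Step 2: lead(3x⁴ − 2x³ − 21x² + 44x − 70) ÷ lead(D) = 3x⁴ ÷ −x² = −3x². Subtract (−3x²)·D = 3x⁴ + 3x³ − 24x². Remainder: −5x³ + 3x² + 44x − 70.
Step 3: lead(−5x³ + 3x² + 44x − 70) ÷ lead(D) = −5x³ ÷ −x² = 5x. Subtract (5x)·D = −5x³ − 5x² + 40x. Remainder: 8x² + 4x − 70.
Step 4: lead(8x² + 4x − 70) ÷ lead(D) = 8x² ÷ −x² = −8. Subtract (−8)·D = 8x² + 8x − 64. Remainder: −4x − 6.

Q(x) = 2x³ − 3x² + 5x − 8; R(x) = −4x − 6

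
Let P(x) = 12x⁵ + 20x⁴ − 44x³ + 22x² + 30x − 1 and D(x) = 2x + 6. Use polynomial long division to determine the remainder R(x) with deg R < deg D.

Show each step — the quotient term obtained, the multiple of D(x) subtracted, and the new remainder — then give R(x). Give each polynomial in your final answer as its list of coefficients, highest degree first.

R = [-1]

Step 1: lead(12x⁵ + 20x⁴ − 44x³ + 22x² + 30x − 1) ÷ lead(D) = 12x⁵ ÷ 2x = 6x⁴. Subtract (6x⁴)·D = 12x⁵ + 36x⁴. Remainder: −16x⁴ − 44x³ + 22x² + 30x − 1.
Step 2: lead(−16x⁴ − 44x³ + 22x² + 30x − 1) ÷ lead(D) = −16x⁴ ÷ 2x = −8x³. Subtract (−8x³)·D = −16x⁴ − 48x³. Remainder: 4x³ + 22x² + 30x − 1.
Step 3: lead(4x³ + 22x² + 30x − 1) ÷ lead(D) = 4x³ ÷ 2x = 2x². Subtract (2x²)·D = 4x³ + 12x². Remainder: 10x² + 30x − 1.
Step 4: lead(10x² + 30x − 1) ÷ lead(D) = 10x² ÷ 2x = 5x. Subtract (5x)·D = 10x² + 30x. Remainder: −1.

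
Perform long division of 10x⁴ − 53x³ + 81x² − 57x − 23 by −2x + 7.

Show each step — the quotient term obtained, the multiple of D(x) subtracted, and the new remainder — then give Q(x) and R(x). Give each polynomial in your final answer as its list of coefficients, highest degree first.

Q = [-5, 9, -9, -3]; R = [-2]

Step 1: lead(10x⁴ − 53x³ + 81x² − 57x − 23) ÷ lead(D) = 10x⁴ ÷ −2x = −5x³. Subtract (−5x³)·D = 10x⁴ − 35x³. Remainder: −18x³ + 81x² − 57x − 23.
Step 2: lead(−18x³ + 81x² − 57x − 23) ÷ lead(D) = −18x³ ÷ −2x = 9x². Subtract (9x²)·D = −18x³ + 63x². Remainder: 18x² − 57x − 23.
Step 3: lead(18x² − 57x − 23) ÷ lead(D) = 18x² ÷ −2x = −9x. Subtract (−9x)·D = 18x² − 63x. Remainder: 6x − 23.
Step 4: lead(6x − 23) ÷ lead(D) = 6x ÷ −2x = −3. Subtract (−3)·D = 6x − 21. Remainder: −2.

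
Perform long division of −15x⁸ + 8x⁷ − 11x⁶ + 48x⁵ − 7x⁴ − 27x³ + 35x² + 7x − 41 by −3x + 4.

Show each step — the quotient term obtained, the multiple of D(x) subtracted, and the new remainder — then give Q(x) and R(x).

Step 1: lead(−15x⁸ + 8x⁷ − 11x⁶ + 48x⁵ − 7x⁴ − 27x³ + 35x² + 7x − 41) ÷ lead(D) = −15x⁸ ÷ −3x = 5x⁷. Subtract (5x⁷)·D = −15x⁸ + 20x⁷. Remainder: −12x⁷ − 11x⁶ + 48x⁵ − 7x⁴ − 27x³ + 35x² + 7x − 41.
Step 2: lead(−12x⁷ − 11x⁶ + 48x⁵ − 7x⁴ − 27x³ + 35x² + 7x − 41) ÷ lead(D) = −12x⁷ ÷ −3x = 4x⁶. Subtract (4x⁶)·D = −12x⁷ + 16x⁶. Remainder: −27x⁶ + 48x⁵ − 7x⁴ − 27x³ + 35x² + 7x − 41.
Step 3: lead(−27x⁶ + 48x⁵ − 7x⁴ − 27x³ + 35x² + 7x − 41) ÷ lead(D) = −27x⁶ ÷ −3x = 9x⁵. Subtract (9x⁵)·D = −27x⁶ + 36x⁵. Remainder: 12x⁵ − 7x⁴ − 27x³ + 35x² + 7x − 41.
Step 4: lead(12x⁵ − 7x⁴ − 27x³ + 35x² + 7x − 41) ÷ lead(D) = 12x⁵ ÷ −3x = −4x⁴. Subtract (−4x⁴)·D = 12x⁵ − 16x⁴. Remainder: 9x⁴ − 27x³ + 35x² + 7x − 41.
Step 5: lead(9x⁴ − 27x³ + 35x² + 7x − 41) ÷ lead(D) = 9x⁴ ÷ −3x = −3x³. Subtract (−3x³)·D = 9x⁴ − 12x³. Remainder: −15x³ + 35x² + 7x − 41.
Step 6: lead(−15x³ + 35x² + 7x − 41) ÷ lead(D) = −15x³ ÷ −3x = 5x². Subtract (5x²)·D = −15x³ + 20x². Remainder: 15x² + 7x − 41.
Step 7: lead(15x² + 7x − 41) ÷ lead(D) = 15x² ÷ −3x = −5x. Subtract (−5x)·D = 15x² − 20x. Remainder: 27x − 41.
Step 8: lead(27x − 41) ÷ lead(D) = 27x ÷ −3x = −9. Subtract (−9)·D = 27x − 36. Remainder: −5.

Q(x) = 5x⁷ + 4x⁶ + 9x⁵ − 4x⁴ − 3x³ + 5x² − 5x − 9; R(x) = −5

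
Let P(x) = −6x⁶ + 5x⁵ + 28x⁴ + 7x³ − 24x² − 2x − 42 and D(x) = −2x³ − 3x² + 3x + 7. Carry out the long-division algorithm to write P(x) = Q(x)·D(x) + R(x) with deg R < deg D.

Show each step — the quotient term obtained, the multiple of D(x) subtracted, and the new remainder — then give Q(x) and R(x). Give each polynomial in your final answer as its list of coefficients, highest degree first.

Step 1: lead(−6x⁶ + 5x⁵ + 28x⁴ + 7x³ − 24x² − 2x − 42) ÷ lead(D) = −6x⁶ ÷ −2x³ = 3x³. Subtract (3x³)·D = −6x⁶ − 9x⁵ + 9x⁴ + 21x³. Remainder: 14x⁵ + 19x⁴ − 14x³ − 24x² − 2x − 42.
Step 2: lead(14x⁵ + 19x⁴ − 14x³ − 24x² − 2x − 42) ÷ lead(D) = 14x⁵ ÷ −2x³ = −7x². Subtract (−7x²)·D = 14x⁵ + 21x⁴ − 21x³ − 49x². Remainder: −2x⁴ + 7x³ + 25x² − 2x − 42.
Step 3: lead(−2x⁴ + 7x³ + 25x² − 2x − 42) ÷ lead(D) = −2x⁴ ÷ −2x³ = x. Subtract (x)·D = −2x⁴ − 3x³ + 3x² + 7x. Remainder: 10x³ + 22x² − 9x − 42.
Step 4: lead(10x³ + 22x² − 9x − 42) ÷ lead(D) = 10x³ ÷ −2x³ = −5. Subtract (−5)·D = 10x³ + 15x² − 15x − 35. Remainder: 7x² + 6x − 7.

Q = [3, -7, 1, -5]; R = [7, 6, -7]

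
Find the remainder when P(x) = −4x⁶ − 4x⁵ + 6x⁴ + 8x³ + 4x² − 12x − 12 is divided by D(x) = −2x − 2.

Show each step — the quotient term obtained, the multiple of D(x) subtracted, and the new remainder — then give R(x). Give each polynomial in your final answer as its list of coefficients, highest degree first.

R = [2]

Step 1: lead(−4x⁶ − 4x⁵ + 6x⁴ + 8x³ + 4x² − 12x − 12) ÷ lead(D) = −4x⁶ ÷ −2x = 2x⁵. Subtract (2x⁵)·D = −4x⁶ − 4x⁵. Remainder: 6x⁴ + 8x³ + 4x² − 12x − 12.
Step 2: lead(6x⁴ + 8x³ + 4x² − 12x − 12) ÷ lead(D) = 6x⁴ ÷ −2x = −3x³. Subtract (−3x³)·D = 6x⁴ + 6x³. Remainder: 2x³ + 4x² − 12x − 12.
Step 3: lead(2x³ + 4x² − 12x − 12) ÷ lead(D) = 2x³ ÷ −2x = −x². Subtract (−x²)·D = 2x³ + 2x². Remainder: 2x² − 12x − 12.
Step 4: lead(2x² − 12x − 12) ÷ lead(D) = 2x² ÷ −2x = −x. Subtract (−x)·D = 2x² + 2x. Remainder: −14x − 12.
Step 5: lead(−14x − 12) ÷ lead(D) = −14x ÷ −2x = 7. Subtract (7)·D = −14x − 14. Remainder: 2.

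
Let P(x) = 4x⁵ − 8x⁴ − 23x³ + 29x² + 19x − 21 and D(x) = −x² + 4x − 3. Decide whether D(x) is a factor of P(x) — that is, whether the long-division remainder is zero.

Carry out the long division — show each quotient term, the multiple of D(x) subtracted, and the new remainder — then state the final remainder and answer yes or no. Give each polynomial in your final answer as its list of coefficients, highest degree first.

R = [0], so D(x) is a factor of P(x). yes

Step 1: lead(4x⁵ − 8x⁴ − 23x³ + 29x² + 19x − 21) ÷ lead(D) = 4x⁵ ÷ −x² = −4x³. Subtract (−4x³)·D = 4x⁵ − 16x⁴ + 12x³. Remainder: 8x⁴ − 35x³ + 29x² + 19x − 21.
Step 2: lead(8x⁴ − 35x³ + 29x² + 19x − 21) ÷ lead(D) = 8x⁴ ÷ −x² = −8x². Subtract (−8x²)·D = 8x⁴ − 32x³ + 24x². Remainder: −3x³ + 5x² + 19x − 21.
Step 3: lead(−3x³ + 5x² + 19x − 21) ÷ lead(D) = −3x³ ÷ −x² = 3x. Subtract (3x)·D = −3x³ + 12x² − 9x. Remainder: −7x² + 28x − 21.
Step 4: lead(−7x² + 28x − 21) ÷ lead(D) = −7x² ÷ −x² = 7. Subtract (7)·D = −7x² + 28x − 21. Remainder: 0.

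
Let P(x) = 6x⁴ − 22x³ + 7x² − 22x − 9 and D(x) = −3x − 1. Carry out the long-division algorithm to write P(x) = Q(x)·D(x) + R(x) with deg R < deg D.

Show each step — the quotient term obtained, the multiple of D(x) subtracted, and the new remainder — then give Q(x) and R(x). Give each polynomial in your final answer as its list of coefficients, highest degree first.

Q = [-2, 8, -5, 9]; R = [0]

Step 1: lead(6x⁴ − 22x³ + 7x² − 22x − 9) ÷ lead(D) = 6x⁴ ÷ −3x = −2x³. Subtract (−2x³)·D = 6x⁴ + 2x³. Remainder: −24x³ + 7x² − 22x − 9.
Step 2: lead(−24x³ + 7x² − 22x − 9) ÷ lead(D) = −24x³ ÷ −3x = 8x². Subtract (8x²)·D = −24x³ − 8x². Remainder: 15x² − 22x − 9.
Step 3: lead(15x² − 22x − 9) ÷ lead(D) = 15x² ÷ −3x = −5x. Subtract (−5x)·D = 15x² + 5x. Remainder: −27x − 9.
Step 4: lead(−27x − 9) ÷ lead(D) = −27x ÷ −3x = 9. Subtract (9)·D = −27x − 9. Remainder: 0.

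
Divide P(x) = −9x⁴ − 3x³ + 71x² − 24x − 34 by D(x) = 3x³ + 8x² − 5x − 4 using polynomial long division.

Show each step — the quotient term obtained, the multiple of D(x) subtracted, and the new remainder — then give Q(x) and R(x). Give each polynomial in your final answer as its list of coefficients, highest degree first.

Step 1: lead(−9x⁴ − 3x³ + 71x² − 24x − 34) ÷ lead(D) = −9x⁴ ÷ 3x³ = −3x. Subtract (−3x)·D = −9x⁴ − 24x³ + 15x² + 12x. Remainder: 21x³ + 56x² − 36x − 34.
Step 2: lead(21x³ + 56x² − 36x − 34) ÷ lead(D) = 21x³ ÷ 3x³ = 7. Subtract (7)·D = 21x³ + 56x² − 35x − 28. Remainder: −x − 6.

Q = [-3, 7]; R = [-1, -6]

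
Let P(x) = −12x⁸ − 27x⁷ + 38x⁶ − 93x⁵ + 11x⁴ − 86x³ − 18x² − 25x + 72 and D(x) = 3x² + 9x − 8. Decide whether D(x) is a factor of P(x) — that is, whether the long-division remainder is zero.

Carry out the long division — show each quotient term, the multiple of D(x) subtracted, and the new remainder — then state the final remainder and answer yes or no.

Step 1: lead(−12x⁸ − 27x⁷ + 38x⁶ − 93x⁵ + 11x⁴ − 86x³ − 18x² − 25x + 72) ÷ lead(D) = −12x⁸ ÷ 3x² = −4x⁶. Subtract (−4x⁶)·D = −12x⁸ − 36x⁷ + 32x⁶. Remainder: 9x⁷ + 6x⁶ − 93x⁵ + 11x⁴ − 86x³ − 18x² − 25x + 72.
Step 2: lead(9x⁷ + 6x⁶ − 93x⁵ + 11x⁴ − 86x³ − 18x² − 25x + 72) ÷ lead(D) = 9x⁷ ÷ 3x² = 3x⁵. Subtract (3x⁵)·D = 9x⁷ + 27x⁶ − 24x⁵. Remainder: −21x⁶ − 69x⁵ + 11x⁴ − 86x³ − 18x² − 25x + 72.
Step 3: lead(−21x⁶ − 69x⁵ + 11x⁴ − 86x³ − 18x² − 25x + 72) ÷ lead(D) = −21x⁶ ÷ 3x² = −7x⁴. Subtract (−7x⁴)·D = −21x⁶ − 63x⁵ + 56x⁴. Remainder: −6x⁵ − 45x⁴ − 86x³ − 18x² − 25x + 72.
Step 4: lead(−6x⁵ − 45x⁴ − 86x³ − 18x² − 25x + 72) ÷ lead(D) = −6x⁵ ÷ 3x² = −2x³. Subtract (−2x³)·D = −6x⁵ − 18x⁴ + 16x³. Remainder: −27x⁴ − 102x³ − 18x² − 25x + 72.
Step 5: lead(−27x⁴ − 102x³ − 18x² − 25x + 72) ÷ lead(D) = −27x⁴ ÷ 3x² = −9x². Subtract (−9x²)·D = −27x⁴ − 81x³ + 72x². Remainder: −21x³ − 90x² − 25x + 72.
Step 6: lead(−21x³ − 90x² − 25x + 72) ÷ lead(D) = −21x³ ÷ 3x² = −7x. Subtract (−7x)·D = −21x³ − 63x² + 56x. Remainder: −27x² − 81x + 72.
Step 7: lead(−27x² − 81x + 72) ÷ lead(D) = −27x² ÷ 3x² = −9. Subtract (−9)·D = −27x² − 81x + 72. Remainder: 0.

R(x) = 0, so D(x) is a factor of P(x). yes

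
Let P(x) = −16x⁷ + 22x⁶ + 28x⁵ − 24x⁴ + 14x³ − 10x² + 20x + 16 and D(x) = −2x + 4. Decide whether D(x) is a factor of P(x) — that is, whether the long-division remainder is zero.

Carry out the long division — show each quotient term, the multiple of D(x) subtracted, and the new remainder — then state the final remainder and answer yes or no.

R(x) = 0, so D(x) is a factor of P(x). yes

Step 1: lead(−16x⁷ + 22x⁶ + 28x⁵ − 24x⁴ + 14x³ − 10x² + 20x + 16) ÷ lead(D) = −16x⁷ ÷ −2x = 8x⁶. Subtract (8x⁶)·D = −16x⁷ + 32x⁶. Remainder: −10x⁶ + 28x⁵ − 24x⁴ + 14x³ − 10x² + 20x + 16.
Step 2: lead(−10x⁶ + 28x⁵ − 24x⁴ + 14x³ − 10x² + 20x + 16) ÷ lead(D) = −10x⁶ ÷ −2x = 5x⁵. Subtract (5x⁵)·D = −10x⁶ + 20x⁵. Remainder: 8x⁵ − 24x⁴ + 14x³ − 10x² + 20x + 16.
Step 3: lead(8x⁵ − 24x⁴ + 14x³ − 10x² + 20x + 16) ÷ lead(D) = 8x⁵ ÷ −2x = −4x⁴. Subtract (−4x⁴)·D = 8x⁵ − 16x⁴. Remainder: −8x⁴ + 14x³ − 10x² + 20x + 16.
Step 4: lead(−8x⁴ + 14x³ − 10x² + 20x + 16) ÷ lead(D) = −8x⁴ ÷ −2x = 4x³. Subtract (4x³)·D = −8x⁴ + 16x³. Remainder: −2x³ − 10x² + 20x + 16.
Step 5: lead(−2x³ − 10x² + 20x + 16) ÷ lead(D) = −2x³ ÷ −2x = x². Subtract (x²)·D = −2x³ + 4x². Remainder: −14x² + 20x + 16.
Step 6: lead(−14x² + 20x + 16) ÷ lead(D) = −14x² ÷ −2x = 7x. Subtract (7x)·D = −14x² + 28x. Remainder: −8x + 16.
Step 7: lead(−8x + 16) ÷ lead(D) = −8x ÷ −2x = 4. Subtract (4)·D = −8x + 16. Remainder: 0.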